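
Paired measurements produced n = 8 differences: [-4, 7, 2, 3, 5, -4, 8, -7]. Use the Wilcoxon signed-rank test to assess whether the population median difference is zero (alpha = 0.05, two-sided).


Step 1: Drop any zero differences (none here) and take |d_i|.
|d| = [4, 7, 2, 3, 5, 4, 8, 7]
Step 2: Midrank |d_i| (ties get averaged ranks).
ranks: |4|->3.5, |7|->6.5, |2|->1, |3|->2, |5|->5, |4|->3.5, |8|->8, |7|->6.5
Step 3: Attach original signs; sum ranks with positive sign and with negative sign.
W+ = 6.5 + 1 + 2 + 5 + 8 = 22.5
W- = 3.5 + 3.5 + 6.5 = 13.5
(Check: W+ + W- = 36 should equal n(n+1)/2 = 36.)
Step 4: Test statistic W = min(W+, W-) = 13.5.
Step 5: Ties in |d|, so use the tie-corrected normal approximation.
        E[W] = n(n+1)/4 = 8*9/4 = 18.
        Tie groups: |d|=4 (t=2), |d|=7 (t=2); sum(t^3 - t) = 12.
        Var[W] = n(n+1)(2n+1)/24 - sum(t^3-t)/48 = 1224/24 - 12/48 = 50.75.
        z = (W - E[W]) / sqrt(Var[W]) = (13.5 - 18) / 7.1239 = -0.6317.
        Two-sided p = 2*Phi(z) = 0.527599.
Step 6: alpha = 0.05. fail to reject H0.

W+ = 22.5, W- = 13.5, W = min = 13.5, p = 0.527599, fail to reject H0.


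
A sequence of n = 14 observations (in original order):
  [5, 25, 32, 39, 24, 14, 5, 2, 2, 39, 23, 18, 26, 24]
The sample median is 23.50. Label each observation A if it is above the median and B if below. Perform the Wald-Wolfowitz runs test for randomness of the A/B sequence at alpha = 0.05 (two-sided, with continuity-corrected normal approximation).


Step 1: Compute median = 23.50; label A = above, B = below.
Labels in order: BAAAABBBBABBAA  (n_A = 7, n_B = 7)
Step 2: Count runs R = 6.
Step 3: Under H0 (random ordering), E[R] = 2*n_A*n_B/(n_A+n_B) + 1 = 2*7*7/14 + 1 = 8.0000.
        Var[R] = 2*n_A*n_B*(2*n_A*n_B - n_A - n_B) / ((n_A+n_B)^2 * (n_A+n_B-1)) = 8232/2548 = 3.2308.
        SD[R] = 1.7974.
Step 4: Continuity-corrected z = (R + 0.5 - E[R]) / SD[R] = (6 + 0.5 - 8.0000) / 1.7974 = -0.8345.
Step 5: Two-sided p-value via normal approximation = 2*(1 - Phi(|z|)) = 0.403986.
Step 6: alpha = 0.05. fail to reject H0.

R = 6, z = -0.8345, p = 0.403986, fail to reject H0.


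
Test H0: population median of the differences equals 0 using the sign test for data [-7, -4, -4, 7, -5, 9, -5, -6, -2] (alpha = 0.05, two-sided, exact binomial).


Step 1: Discard zero differences. Original n = 9; n_eff = number of nonzero differences = 9.
Nonzero differences (with sign): -7, -4, -4, +7, -5, +9, -5, -6, -2
Step 2: Count signs: positive = 2, negative = 7.
Step 3: Under H0: P(positive) = 0.5, so the number of positives S ~ Bin(9, 0.5).
Step 4: Two-sided exact p-value = sum of Bin(9,0.5) probabilities at or below the observed probability = 0.179688.
Step 5: alpha = 0.05. fail to reject H0.

n_eff = 9, pos = 2, neg = 7, p = 0.179688, fail to reject H0.


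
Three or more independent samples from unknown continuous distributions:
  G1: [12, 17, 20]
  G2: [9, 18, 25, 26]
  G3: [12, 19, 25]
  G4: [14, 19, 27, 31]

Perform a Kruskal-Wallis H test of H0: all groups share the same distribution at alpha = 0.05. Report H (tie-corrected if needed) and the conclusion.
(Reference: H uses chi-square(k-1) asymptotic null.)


Step 1: Combine all N = 14 observations and assign midranks.
sorted (value, group, rank): (9,G2,1), (12,G1,2.5), (12,G3,2.5), (14,G4,4), (17,G1,5), (18,G2,6), (19,G3,7.5), (19,G4,7.5), (20,G1,9), (25,G2,10.5), (25,G3,10.5), (26,G2,12), (27,G4,13), (31,G4,14)
Step 2: Sum ranks within each group.
R_1 = 16.5 (n_1 = 3)
R_2 = 29.5 (n_2 = 4)
R_3 = 20.5 (n_3 = 3)
R_4 = 38.5 (n_4 = 4)
Step 3: H = 12/(N(N+1)) * sum(R_i^2/n_i) - 3(N+1)
     = 12/(14*15) * (16.5^2/3 + 29.5^2/4 + 20.5^2/3 + 38.5^2/4) - 3*15
     = 0.057143 * 818.958 - 45
     = 1.797619.
Step 4: Ties present; correction factor C = 1 - 18/(14^3 - 14) = 0.993407. Corrected H = 1.797619 / 0.993407 = 1.809550.
Step 5: Under H0, H ~ chi^2(3); p-value = 0.612859.
Step 6: alpha = 0.05. fail to reject H0.

H = 1.8096, df = 3, p = 0.612859, fail to reject H0.


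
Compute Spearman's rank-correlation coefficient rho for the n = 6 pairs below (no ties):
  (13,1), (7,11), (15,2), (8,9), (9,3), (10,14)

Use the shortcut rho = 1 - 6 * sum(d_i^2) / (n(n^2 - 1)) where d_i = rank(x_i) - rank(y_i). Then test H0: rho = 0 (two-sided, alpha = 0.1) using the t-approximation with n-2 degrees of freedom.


Step 1: Rank x and y separately (midranks; no ties here).
rank(x): 13->5, 7->1, 15->6, 8->2, 9->3, 10->4
rank(y): 1->1, 11->5, 2->2, 9->4, 3->3, 14->6
Step 2: d_i = R_x(i) - R_y(i); compute d_i^2.
  (5-1)^2=16, (1-5)^2=16, (6-2)^2=16, (2-4)^2=4, (3-3)^2=0, (4-6)^2=4
sum(d^2) = 56.
Step 3: rho = 1 - 6*56 / (6*(6^2 - 1)) = 1 - 336/210 = -0.600000.
Step 4: Under H0, t = rho * sqrt((n-2)/(1-rho^2)) = -1.5000 ~ t(4).
Step 5: Two-sided p-value from the t-distribution with 4 df = 0.208000.
Step 6: alpha = 0.1. fail to reject H0.

rho = -0.6000, p = 0.208000, fail to reject H0 at alpha = 0.1.


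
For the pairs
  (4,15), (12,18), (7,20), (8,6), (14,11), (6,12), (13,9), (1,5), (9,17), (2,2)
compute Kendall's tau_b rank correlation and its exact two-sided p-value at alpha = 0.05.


Step 1: Enumerate the 45 unordered pairs (i,j) with i<j and classify each by sign(x_j-x_i) * sign(y_j-y_i).
  (1,2):dx=+8,dy=+3->C; (1,3):dx=+3,dy=+5->C; (1,4):dx=+4,dy=-9->D; (1,5):dx=+10,dy=-4->D
  (1,6):dx=+2,dy=-3->D; (1,7):dx=+9,dy=-6->D; (1,8):dx=-3,dy=-10->C; (1,9):dx=+5,dy=+2->C
  (1,10):dx=-2,dy=-13->C; (2,3):dx=-5,dy=+2->D; (2,4):dx=-4,dy=-12->C; (2,5):dx=+2,dy=-7->D
  (2,6):dx=-6,dy=-6->C; (2,7):dx=+1,dy=-9->D; (2,8):dx=-11,dy=-13->C; (2,9):dx=-3,dy=-1->C
  (2,10):dx=-10,dy=-16->C; (3,4):dx=+1,dy=-14->D; (3,5):dx=+7,dy=-9->D; (3,6):dx=-1,dy=-8->C
  (3,7):dx=+6,dy=-11->D; (3,8):dx=-6,dy=-15->C; (3,9):dx=+2,dy=-3->D; (3,10):dx=-5,dy=-18->C
  (4,5):dx=+6,dy=+5->C; (4,6):dx=-2,dy=+6->D; (4,7):dx=+5,dy=+3->C; (4,8):dx=-7,dy=-1->C
  (4,9):dx=+1,dy=+11->C; (4,10):dx=-6,dy=-4->C; (5,6):dx=-8,dy=+1->D; (5,7):dx=-1,dy=-2->C
  (5,8):dx=-13,dy=-6->C; (5,9):dx=-5,dy=+6->D; (5,10):dx=-12,dy=-9->C; (6,7):dx=+7,dy=-3->D
  (6,8):dx=-5,dy=-7->C; (6,9):dx=+3,dy=+5->C; (6,10):dx=-4,dy=-10->C; (7,8):dx=-12,dy=-4->C
  (7,9):dx=-4,dy=+8->D; (7,10):dx=-11,dy=-7->C; (8,9):dx=+8,dy=+12->C; (8,10):dx=+1,dy=-3->D
  (9,10):dx=-7,dy=-15->C
Step 2: C = 28, D = 17, total pairs = 45.
Step 3: tau = (C - D)/(n(n-1)/2) = (28 - 17)/45 = 0.244444.
Step 4: Exact two-sided p-value (enumerate n! = 3628800 permutations of y under H0): p = 0.380720.
Step 5: alpha = 0.05. fail to reject H0.

tau_b = 0.2444 (C=28, D=17), p = 0.380720, fail to reject H0.


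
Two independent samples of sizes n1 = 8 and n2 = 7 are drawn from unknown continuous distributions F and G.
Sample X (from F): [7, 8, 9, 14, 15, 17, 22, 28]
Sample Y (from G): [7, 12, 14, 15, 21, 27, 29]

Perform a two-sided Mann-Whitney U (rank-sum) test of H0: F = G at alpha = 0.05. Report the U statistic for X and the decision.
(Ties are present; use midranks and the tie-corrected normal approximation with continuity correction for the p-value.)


Step 1: Combine and sort all 15 observations; assign midranks.
sorted (value, group): (7,X), (7,Y), (8,X), (9,X), (12,Y), (14,X), (14,Y), (15,X), (15,Y), (17,X), (21,Y), (22,X), (27,Y), (28,X), (29,Y)
ranks: 7->1.5, 7->1.5, 8->3, 9->4, 12->5, 14->6.5, 14->6.5, 15->8.5, 15->8.5, 17->10, 21->11, 22->12, 27->13, 28->14, 29->15
Step 2: Rank sum for X: R1 = 1.5 + 3 + 4 + 6.5 + 8.5 + 10 + 12 + 14 = 59.5.
Step 3: U_X = R1 - n1(n1+1)/2 = 59.5 - 8*9/2 = 59.5 - 36 = 23.5.
       U_Y = n1*n2 - U_X = 56 - 23.5 = 32.5.
Step 4: Ties are present, so use the tie-corrected normal approximation (with continuity correction) for the p-value.
Step 5: p-value = 0.642537; compare to alpha = 0.05. fail to reject H0.

U_X = 23.5, p = 0.642537, fail to reject H0 at alpha = 0.05.


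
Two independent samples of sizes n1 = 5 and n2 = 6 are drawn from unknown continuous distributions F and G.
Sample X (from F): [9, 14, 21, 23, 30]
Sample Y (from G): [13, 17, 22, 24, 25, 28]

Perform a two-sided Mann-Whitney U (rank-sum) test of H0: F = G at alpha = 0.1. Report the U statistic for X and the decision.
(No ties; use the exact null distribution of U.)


Step 1: Combine and sort all 11 observations; assign midranks.
sorted (value, group): (9,X), (13,Y), (14,X), (17,Y), (21,X), (22,Y), (23,X), (24,Y), (25,Y), (28,Y), (30,X)
ranks: 9->1, 13->2, 14->3, 17->4, 21->5, 22->6, 23->7, 24->8, 25->9, 28->10, 30->11
Step 2: Rank sum for X: R1 = 1 + 3 + 5 + 7 + 11 = 27.
Step 3: U_X = R1 - n1(n1+1)/2 = 27 - 5*6/2 = 27 - 15 = 12.
       U_Y = n1*n2 - U_X = 30 - 12 = 18.
Step 4: No ties, so the exact null distribution of U (based on enumerating the C(11,5) = 462 equally likely rank assignments) gives the two-sided p-value.
Step 5: p-value = 0.662338; compare to alpha = 0.1. fail to reject H0.

U_X = 12, p = 0.662338, fail to reject H0 at alpha = 0.1.


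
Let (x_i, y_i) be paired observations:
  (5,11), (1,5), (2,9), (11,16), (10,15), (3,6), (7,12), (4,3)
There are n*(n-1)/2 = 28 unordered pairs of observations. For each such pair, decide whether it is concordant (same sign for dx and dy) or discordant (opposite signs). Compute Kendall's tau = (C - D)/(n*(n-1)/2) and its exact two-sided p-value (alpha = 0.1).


Step 1: Enumerate the 28 unordered pairs (i,j) with i<j and classify each by sign(x_j-x_i) * sign(y_j-y_i).
  (1,2):dx=-4,dy=-6->C; (1,3):dx=-3,dy=-2->C; (1,4):dx=+6,dy=+5->C; (1,5):dx=+5,dy=+4->C
  (1,6):dx=-2,dy=-5->C; (1,7):dx=+2,dy=+1->C; (1,8):dx=-1,dy=-8->C; (2,3):dx=+1,dy=+4->C
  (2,4):dx=+10,dy=+11->C; (2,5):dx=+9,dy=+10->C; (2,6):dx=+2,dy=+1->C; (2,7):dx=+6,dy=+7->C
  (2,8):dx=+3,dy=-2->D; (3,4):dx=+9,dy=+7->C; (3,5):dx=+8,dy=+6->C; (3,6):dx=+1,dy=-3->D
  (3,7):dx=+5,dy=+3->C; (3,8):dx=+2,dy=-6->D; (4,5):dx=-1,dy=-1->C; (4,6):dx=-8,dy=-10->C
  (4,7):dx=-4,dy=-4->C; (4,8):dx=-7,dy=-13->C; (5,6):dx=-7,dy=-9->C; (5,7):dx=-3,dy=-3->C
  (5,8):dx=-6,dy=-12->C; (6,7):dx=+4,dy=+6->C; (6,8):dx=+1,dy=-3->D; (7,8):dx=-3,dy=-9->C
Step 2: C = 24, D = 4, total pairs = 28.
Step 3: tau = (C - D)/(n(n-1)/2) = (24 - 4)/28 = 0.714286.
Step 4: Exact two-sided p-value (enumerate n! = 40320 permutations of y under H0): p = 0.014137.
Step 5: alpha = 0.1. reject H0.

tau_b = 0.7143 (C=24, D=4), p = 0.014137, reject H0.


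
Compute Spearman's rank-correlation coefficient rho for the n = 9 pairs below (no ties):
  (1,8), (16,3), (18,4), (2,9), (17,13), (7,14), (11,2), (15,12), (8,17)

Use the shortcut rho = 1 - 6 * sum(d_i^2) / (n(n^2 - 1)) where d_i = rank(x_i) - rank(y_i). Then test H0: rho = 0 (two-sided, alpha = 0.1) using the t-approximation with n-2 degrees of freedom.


Step 1: Rank x and y separately (midranks; no ties here).
rank(x): 1->1, 16->7, 18->9, 2->2, 17->8, 7->3, 11->5, 15->6, 8->4
rank(y): 8->4, 3->2, 4->3, 9->5, 13->7, 14->8, 2->1, 12->6, 17->9
Step 2: d_i = R_x(i) - R_y(i); compute d_i^2.
  (1-4)^2=9, (7-2)^2=25, (9-3)^2=36, (2-5)^2=9, (8-7)^2=1, (3-8)^2=25, (5-1)^2=16, (6-6)^2=0, (4-9)^2=25
sum(d^2) = 146.
Step 3: rho = 1 - 6*146 / (9*(9^2 - 1)) = 1 - 876/720 = -0.216667.
Step 4: Under H0, t = rho * sqrt((n-2)/(1-rho^2)) = -0.5872 ~ t(7).
Step 5: Two-sided p-value from the t-distribution with 7 df = 0.575515.
Step 6: alpha = 0.1. fail to reject H0.

rho = -0.2167, p = 0.575515, fail to reject H0 at alpha = 0.1.


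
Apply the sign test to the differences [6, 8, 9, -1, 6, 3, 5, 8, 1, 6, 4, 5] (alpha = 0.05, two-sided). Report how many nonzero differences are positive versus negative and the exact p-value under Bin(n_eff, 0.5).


Step 1: Discard zero differences. Original n = 12; n_eff = number of nonzero differences = 12.
Nonzero differences (with sign): +6, +8, +9, -1, +6, +3, +5, +8, +1, +6, +4, +5
Step 2: Count signs: positive = 11, negative = 1.
Step 3: Under H0: P(positive) = 0.5, so the number of positives S ~ Bin(12, 0.5).
Step 4: Two-sided exact p-value = sum of Bin(12,0.5) probabilities at or below the observed probability = 0.006348.
Step 5: alpha = 0.05. reject H0.

n_eff = 12, pos = 11, neg = 1, p = 0.006348, reject H0.


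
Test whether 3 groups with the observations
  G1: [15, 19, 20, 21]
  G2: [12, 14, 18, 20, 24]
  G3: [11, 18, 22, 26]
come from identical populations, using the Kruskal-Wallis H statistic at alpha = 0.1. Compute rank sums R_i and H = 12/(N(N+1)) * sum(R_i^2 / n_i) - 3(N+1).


Step 1: Combine all N = 13 observations and assign midranks.
sorted (value, group, rank): (11,G3,1), (12,G2,2), (14,G2,3), (15,G1,4), (18,G2,5.5), (18,G3,5.5), (19,G1,7), (20,G1,8.5), (20,G2,8.5), (21,G1,10), (22,G3,11), (24,G2,12), (26,G3,13)
Step 2: Sum ranks within each group.
R_1 = 29.5 (n_1 = 4)
R_2 = 31 (n_2 = 5)
R_3 = 30.5 (n_3 = 4)
Step 3: H = 12/(N(N+1)) * sum(R_i^2/n_i) - 3(N+1)
     = 12/(13*14) * (29.5^2/4 + 31^2/5 + 30.5^2/4) - 3*14
     = 0.065934 * 642.325 - 42
     = 0.351099.
Step 4: Ties present; correction factor C = 1 - 12/(13^3 - 13) = 0.994505. Corrected H = 0.351099 / 0.994505 = 0.353039.
Step 5: Under H0, H ~ chi^2(2); p-value = 0.838183.
Step 6: alpha = 0.1. fail to reject H0.

H = 0.3530, df = 2, p = 0.838183, fail to reject H0.


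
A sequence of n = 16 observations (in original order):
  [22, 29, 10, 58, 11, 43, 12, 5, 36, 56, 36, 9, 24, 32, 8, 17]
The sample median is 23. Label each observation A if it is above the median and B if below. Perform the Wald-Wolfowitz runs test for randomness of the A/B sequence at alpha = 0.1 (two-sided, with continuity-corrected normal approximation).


Step 1: Compute median = 23; label A = above, B = below.
Labels in order: BABABABBAAABAABB  (n_A = 8, n_B = 8)
Step 2: Count runs R = 11.
Step 3: Under H0 (random ordering), E[R] = 2*n_A*n_B/(n_A+n_B) + 1 = 2*8*8/16 + 1 = 9.0000.
        Var[R] = 2*n_A*n_B*(2*n_A*n_B - n_A - n_B) / ((n_A+n_B)^2 * (n_A+n_B-1)) = 14336/3840 = 3.7333.
        SD[R] = 1.9322.
Step 4: Continuity-corrected z = (R - 0.5 - E[R]) / SD[R] = (11 - 0.5 - 9.0000) / 1.9322 = 0.7763.
Step 5: Two-sided p-value via normal approximation = 2*(1 - Phi(|z|)) = 0.437558.
Step 6: alpha = 0.1. fail to reject H0.

R = 11, z = 0.7763, p = 0.437558, fail to reject H0.


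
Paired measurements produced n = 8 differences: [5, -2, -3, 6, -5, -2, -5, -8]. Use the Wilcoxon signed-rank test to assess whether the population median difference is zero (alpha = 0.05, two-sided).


Step 1: Drop any zero differences (none here) and take |d_i|.
|d| = [5, 2, 3, 6, 5, 2, 5, 8]
Step 2: Midrank |d_i| (ties get averaged ranks).
ranks: |5|->5, |2|->1.5, |3|->3, |6|->7, |5|->5, |2|->1.5, |5|->5, |8|->8
Step 3: Attach original signs; sum ranks with positive sign and with negative sign.
W+ = 5 + 7 = 12
W- = 1.5 + 3 + 5 + 1.5 + 5 + 8 = 24
(Check: W+ + W- = 36 should equal n(n+1)/2 = 36.)
Step 4: Test statistic W = min(W+, W-) = 12.
Step 5: Ties in |d|, so use the tie-corrected normal approximation.
        E[W] = n(n+1)/4 = 8*9/4 = 18.
        Tie groups: |d|=2 (t=2), |d|=5 (t=3); sum(t^3 - t) = 30.
        Var[W] = n(n+1)(2n+1)/24 - sum(t^3-t)/48 = 1224/24 - 30/48 = 50.375.
        z = (W - E[W]) / sqrt(Var[W]) = (12 - 18) / 7.0975 = -0.8454.
        Two-sided p = 2*Phi(z) = 0.397908.
Step 6: alpha = 0.05. fail to reject H0.

W+ = 12, W- = 24, W = min = 12, p = 0.397908, fail to reject H0.


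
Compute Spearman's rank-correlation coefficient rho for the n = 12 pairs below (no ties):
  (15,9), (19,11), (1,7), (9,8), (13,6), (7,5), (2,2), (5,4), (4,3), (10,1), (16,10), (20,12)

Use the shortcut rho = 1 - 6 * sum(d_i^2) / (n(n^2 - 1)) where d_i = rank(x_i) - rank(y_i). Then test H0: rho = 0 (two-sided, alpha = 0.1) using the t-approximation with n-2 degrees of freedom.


Step 1: Rank x and y separately (midranks; no ties here).
rank(x): 15->9, 19->11, 1->1, 9->6, 13->8, 7->5, 2->2, 5->4, 4->3, 10->7, 16->10, 20->12
rank(y): 9->9, 11->11, 7->7, 8->8, 6->6, 5->5, 2->2, 4->4, 3->3, 1->1, 10->10, 12->12
Step 2: d_i = R_x(i) - R_y(i); compute d_i^2.
  (9-9)^2=0, (11-11)^2=0, (1-7)^2=36, (6-8)^2=4, (8-6)^2=4, (5-5)^2=0, (2-2)^2=0, (4-4)^2=0, (3-3)^2=0, (7-1)^2=36, (10-10)^2=0, (12-12)^2=0
sum(d^2) = 80.
Step 3: rho = 1 - 6*80 / (12*(12^2 - 1)) = 1 - 480/1716 = 0.720280.
Step 4: Under H0, t = rho * sqrt((n-2)/(1-rho^2)) = 3.2835 ~ t(10).
Step 5: Two-sided p-value from the t-distribution with 10 df = 0.008240.
Step 6: alpha = 0.1. reject H0.

rho = 0.7203, p = 0.008240, reject H0 at alpha = 0.1.


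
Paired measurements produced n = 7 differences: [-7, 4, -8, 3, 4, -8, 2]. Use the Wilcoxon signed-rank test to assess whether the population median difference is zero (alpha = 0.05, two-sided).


Step 1: Drop any zero differences (none here) and take |d_i|.
|d| = [7, 4, 8, 3, 4, 8, 2]
Step 2: Midrank |d_i| (ties get averaged ranks).
ranks: |7|->5, |4|->3.5, |8|->6.5, |3|->2, |4|->3.5, |8|->6.5, |2|->1
Step 3: Attach original signs; sum ranks with positive sign and with negative sign.
W+ = 3.5 + 2 + 3.5 + 1 = 10
W- = 5 + 6.5 + 6.5 = 18
(Check: W+ + W- = 28 should equal n(n+1)/2 = 28.)
Step 4: Test statistic W = min(W+, W-) = 10.
Step 5: Ties in |d|, so use the tie-corrected normal approximation.
        E[W] = n(n+1)/4 = 7*8/4 = 14.
        Tie groups: |d|=4 (t=2), |d|=8 (t=2); sum(t^3 - t) = 12.
        Var[W] = n(n+1)(2n+1)/24 - sum(t^3-t)/48 = 840/24 - 12/48 = 34.75.
        z = (W - E[W]) / sqrt(Var[W]) = (10 - 14) / 5.8949 = -0.6786.
        Two-sided p = 2*Phi(z) = 0.497422.
Step 6: alpha = 0.05. fail to reject H0.

W+ = 10, W- = 18, W = min = 10, p = 0.497422, fail to reject H0.


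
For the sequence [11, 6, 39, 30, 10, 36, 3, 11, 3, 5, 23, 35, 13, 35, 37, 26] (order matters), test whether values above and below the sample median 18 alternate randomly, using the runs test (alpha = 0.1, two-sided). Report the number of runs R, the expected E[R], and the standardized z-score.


Step 1: Compute median = 18; label A = above, B = below.
Labels in order: BBAABABBBBAABAAA  (n_A = 8, n_B = 8)
Step 2: Count runs R = 8.
Step 3: Under H0 (random ordering), E[R] = 2*n_A*n_B/(n_A+n_B) + 1 = 2*8*8/16 + 1 = 9.0000.
        Var[R] = 2*n_A*n_B*(2*n_A*n_B - n_A - n_B) / ((n_A+n_B)^2 * (n_A+n_B-1)) = 14336/3840 = 3.7333.
        SD[R] = 1.9322.
Step 4: Continuity-corrected z = (R + 0.5 - E[R]) / SD[R] = (8 + 0.5 - 9.0000) / 1.9322 = -0.2588.
Step 5: Two-sided p-value via normal approximation = 2*(1 - Phi(|z|)) = 0.795809.
Step 6: alpha = 0.1. fail to reject H0.

R = 8, z = -0.2588, p = 0.795809, fail to reject H0.


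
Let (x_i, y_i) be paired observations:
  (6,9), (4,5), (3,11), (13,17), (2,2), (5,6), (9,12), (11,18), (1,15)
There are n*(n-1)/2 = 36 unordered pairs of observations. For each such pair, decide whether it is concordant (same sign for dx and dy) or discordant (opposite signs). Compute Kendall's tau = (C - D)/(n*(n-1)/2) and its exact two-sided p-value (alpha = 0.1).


Step 1: Enumerate the 36 unordered pairs (i,j) with i<j and classify each by sign(x_j-x_i) * sign(y_j-y_i).
  (1,2):dx=-2,dy=-4->C; (1,3):dx=-3,dy=+2->D; (1,4):dx=+7,dy=+8->C; (1,5):dx=-4,dy=-7->C
  (1,6):dx=-1,dy=-3->C; (1,7):dx=+3,dy=+3->C; (1,8):dx=+5,dy=+9->C; (1,9):dx=-5,dy=+6->D
  (2,3):dx=-1,dy=+6->D; (2,4):dx=+9,dy=+12->C; (2,5):dx=-2,dy=-3->C; (2,6):dx=+1,dy=+1->C
  (2,7):dx=+5,dy=+7->C; (2,8):dx=+7,dy=+13->C; (2,9):dx=-3,dy=+10->D; (3,4):dx=+10,dy=+6->C
  (3,5):dx=-1,dy=-9->C; (3,6):dx=+2,dy=-5->D; (3,7):dx=+6,dy=+1->C; (3,8):dx=+8,dy=+7->C
  (3,9):dx=-2,dy=+4->D; (4,5):dx=-11,dy=-15->C; (4,6):dx=-8,dy=-11->C; (4,7):dx=-4,dy=-5->C
  (4,8):dx=-2,dy=+1->D; (4,9):dx=-12,dy=-2->C; (5,6):dx=+3,dy=+4->C; (5,7):dx=+7,dy=+10->C
  (5,8):dx=+9,dy=+16->C; (5,9):dx=-1,dy=+13->D; (6,7):dx=+4,dy=+6->C; (6,8):dx=+6,dy=+12->C
  (6,9):dx=-4,dy=+9->D; (7,8):dx=+2,dy=+6->C; (7,9):dx=-8,dy=+3->D; (8,9):dx=-10,dy=-3->C
Step 2: C = 26, D = 10, total pairs = 36.
Step 3: tau = (C - D)/(n(n-1)/2) = (26 - 10)/36 = 0.444444.
Step 4: Exact two-sided p-value (enumerate n! = 362880 permutations of y under H0): p = 0.119439.
Step 5: alpha = 0.1. fail to reject H0.

tau_b = 0.4444 (C=26, D=10), p = 0.119439, fail to reject H0.


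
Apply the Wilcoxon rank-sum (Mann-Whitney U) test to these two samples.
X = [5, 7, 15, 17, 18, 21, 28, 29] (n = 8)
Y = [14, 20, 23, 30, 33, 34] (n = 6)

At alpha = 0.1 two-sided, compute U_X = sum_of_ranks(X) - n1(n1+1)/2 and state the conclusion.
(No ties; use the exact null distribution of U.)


Step 1: Combine and sort all 14 observations; assign midranks.
sorted (value, group): (5,X), (7,X), (14,Y), (15,X), (17,X), (18,X), (20,Y), (21,X), (23,Y), (28,X), (29,X), (30,Y), (33,Y), (34,Y)
ranks: 5->1, 7->2, 14->3, 15->4, 17->5, 18->6, 20->7, 21->8, 23->9, 28->10, 29->11, 30->12, 33->13, 34->14
Step 2: Rank sum for X: R1 = 1 + 2 + 4 + 5 + 6 + 8 + 10 + 11 = 47.
Step 3: U_X = R1 - n1(n1+1)/2 = 47 - 8*9/2 = 47 - 36 = 11.
       U_Y = n1*n2 - U_X = 48 - 11 = 37.
Step 4: No ties, so the exact null distribution of U (based on enumerating the C(14,8) = 3003 equally likely rank assignments) gives the two-sided p-value.
Step 5: p-value = 0.107892; compare to alpha = 0.1. fail to reject H0.

U_X = 11, p = 0.107892, fail to reject H0 at alpha = 0.1.


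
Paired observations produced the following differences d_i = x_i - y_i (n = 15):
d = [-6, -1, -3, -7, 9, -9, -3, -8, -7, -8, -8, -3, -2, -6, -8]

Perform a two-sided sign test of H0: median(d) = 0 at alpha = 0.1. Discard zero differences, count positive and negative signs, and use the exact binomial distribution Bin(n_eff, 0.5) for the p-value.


Step 1: Discard zero differences. Original n = 15; n_eff = number of nonzero differences = 15.
Nonzero differences (with sign): -6, -1, -3, -7, +9, -9, -3, -8, -7, -8, -8, -3, -2, -6, -8
Step 2: Count signs: positive = 1, negative = 14.
Step 3: Under H0: P(positive) = 0.5, so the number of positives S ~ Bin(15, 0.5).
Step 4: Two-sided exact p-value = sum of Bin(15,0.5) probabilities at or below the observed probability = 0.000977.
Step 5: alpha = 0.1. reject H0.

n_eff = 15, pos = 1, neg = 14, p = 0.000977, reject H0.


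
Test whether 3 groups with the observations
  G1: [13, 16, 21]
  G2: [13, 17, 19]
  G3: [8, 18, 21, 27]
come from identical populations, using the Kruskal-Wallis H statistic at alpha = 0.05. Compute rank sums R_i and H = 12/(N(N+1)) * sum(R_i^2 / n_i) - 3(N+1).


Step 1: Combine all N = 10 observations and assign midranks.
sorted (value, group, rank): (8,G3,1), (13,G1,2.5), (13,G2,2.5), (16,G1,4), (17,G2,5), (18,G3,6), (19,G2,7), (21,G1,8.5), (21,G3,8.5), (27,G3,10)
Step 2: Sum ranks within each group.
R_1 = 15 (n_1 = 3)
R_2 = 14.5 (n_2 = 3)
R_3 = 25.5 (n_3 = 4)
Step 3: H = 12/(N(N+1)) * sum(R_i^2/n_i) - 3(N+1)
     = 12/(10*11) * (15^2/3 + 14.5^2/3 + 25.5^2/4) - 3*11
     = 0.109091 * 307.646 - 33
     = 0.561364.
Step 4: Ties present; correction factor C = 1 - 12/(10^3 - 10) = 0.987879. Corrected H = 0.561364 / 0.987879 = 0.568252.
Step 5: Under H0, H ~ chi^2(2); p-value = 0.752672.
Step 6: alpha = 0.05. fail to reject H0.

H = 0.5683, df = 2, p = 0.752672, fail to reject H0.


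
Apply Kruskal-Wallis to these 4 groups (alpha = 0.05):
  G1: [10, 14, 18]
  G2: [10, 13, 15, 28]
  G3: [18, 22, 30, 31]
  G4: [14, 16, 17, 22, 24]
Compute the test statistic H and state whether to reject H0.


Step 1: Combine all N = 16 observations and assign midranks.
sorted (value, group, rank): (10,G1,1.5), (10,G2,1.5), (13,G2,3), (14,G1,4.5), (14,G4,4.5), (15,G2,6), (16,G4,7), (17,G4,8), (18,G1,9.5), (18,G3,9.5), (22,G3,11.5), (22,G4,11.5), (24,G4,13), (28,G2,14), (30,G3,15), (31,G3,16)
Step 2: Sum ranks within each group.
R_1 = 15.5 (n_1 = 3)
R_2 = 24.5 (n_2 = 4)
R_3 = 52 (n_3 = 4)
R_4 = 44 (n_4 = 5)
Step 3: H = 12/(N(N+1)) * sum(R_i^2/n_i) - 3(N+1)
     = 12/(16*17) * (15.5^2/3 + 24.5^2/4 + 52^2/4 + 44^2/5) - 3*17
     = 0.044118 * 1293.35 - 51
     = 6.059375.
Step 4: Ties present; correction factor C = 1 - 24/(16^3 - 16) = 0.994118. Corrected H = 6.059375 / 0.994118 = 6.095229.
Step 5: Under H0, H ~ chi^2(3); p-value = 0.107068.
Step 6: alpha = 0.05. fail to reject H0.

H = 6.0952, df = 3, p = 0.107068, fail to reject H0.


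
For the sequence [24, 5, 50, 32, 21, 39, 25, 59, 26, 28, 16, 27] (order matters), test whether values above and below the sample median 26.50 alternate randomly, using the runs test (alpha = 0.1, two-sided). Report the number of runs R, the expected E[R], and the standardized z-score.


Step 1: Compute median = 26.50; label A = above, B = below.
Labels in order: BBAABABABABA  (n_A = 6, n_B = 6)
Step 2: Count runs R = 10.
Step 3: Under H0 (random ordering), E[R] = 2*n_A*n_B/(n_A+n_B) + 1 = 2*6*6/12 + 1 = 7.0000.
        Var[R] = 2*n_A*n_B*(2*n_A*n_B - n_A - n_B) / ((n_A+n_B)^2 * (n_A+n_B-1)) = 4320/1584 = 2.7273.
        SD[R] = 1.6514.
Step 4: Continuity-corrected z = (R - 0.5 - E[R]) / SD[R] = (10 - 0.5 - 7.0000) / 1.6514 = 1.5138.
Step 5: Two-sided p-value via normal approximation = 2*(1 - Phi(|z|)) = 0.130070.
Step 6: alpha = 0.1. fail to reject H0.

R = 10, z = 1.5138, p = 0.130070, fail to reject H0.


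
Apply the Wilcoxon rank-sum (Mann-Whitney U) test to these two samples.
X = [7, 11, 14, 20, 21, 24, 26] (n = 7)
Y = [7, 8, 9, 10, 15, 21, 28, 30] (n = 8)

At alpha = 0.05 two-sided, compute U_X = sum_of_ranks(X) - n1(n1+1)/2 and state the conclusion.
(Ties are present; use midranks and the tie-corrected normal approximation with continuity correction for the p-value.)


Step 1: Combine and sort all 15 observations; assign midranks.
sorted (value, group): (7,X), (7,Y), (8,Y), (9,Y), (10,Y), (11,X), (14,X), (15,Y), (20,X), (21,X), (21,Y), (24,X), (26,X), (28,Y), (30,Y)
ranks: 7->1.5, 7->1.5, 8->3, 9->4, 10->5, 11->6, 14->7, 15->8, 20->9, 21->10.5, 21->10.5, 24->12, 26->13, 28->14, 30->15
Step 2: Rank sum for X: R1 = 1.5 + 6 + 7 + 9 + 10.5 + 12 + 13 = 59.
Step 3: U_X = R1 - n1(n1+1)/2 = 59 - 7*8/2 = 59 - 28 = 31.
       U_Y = n1*n2 - U_X = 56 - 31 = 25.
Step 4: Ties are present, so use the tie-corrected normal approximation (with continuity correction) for the p-value.
Step 5: p-value = 0.771941; compare to alpha = 0.05. fail to reject H0.

U_X = 31, p = 0.771941, fail to reject H0 at alpha = 0.05.


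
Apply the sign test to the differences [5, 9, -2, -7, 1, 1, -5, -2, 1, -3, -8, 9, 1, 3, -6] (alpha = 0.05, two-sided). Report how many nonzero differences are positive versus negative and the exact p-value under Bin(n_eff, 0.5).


Step 1: Discard zero differences. Original n = 15; n_eff = number of nonzero differences = 15.
Nonzero differences (with sign): +5, +9, -2, -7, +1, +1, -5, -2, +1, -3, -8, +9, +1, +3, -6
Step 2: Count signs: positive = 8, negative = 7.
Step 3: Under H0: P(positive) = 0.5, so the number of positives S ~ Bin(15, 0.5).
Step 4: Two-sided exact p-value = sum of Bin(15,0.5) probabilities at or below the observed probability = 1.000000.
Step 5: alpha = 0.05. fail to reject H0.

n_eff = 15, pos = 8, neg = 7, p = 1.000000, fail to reject H0.


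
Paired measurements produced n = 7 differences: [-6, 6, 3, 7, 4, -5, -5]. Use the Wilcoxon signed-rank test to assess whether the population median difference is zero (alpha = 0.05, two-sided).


Step 1: Drop any zero differences (none here) and take |d_i|.
|d| = [6, 6, 3, 7, 4, 5, 5]
Step 2: Midrank |d_i| (ties get averaged ranks).
ranks: |6|->5.5, |6|->5.5, |3|->1, |7|->7, |4|->2, |5|->3.5, |5|->3.5
Step 3: Attach original signs; sum ranks with positive sign and with negative sign.
W+ = 5.5 + 1 + 7 + 2 = 15.5
W- = 5.5 + 3.5 + 3.5 = 12.5
(Check: W+ + W- = 28 should equal n(n+1)/2 = 28.)
Step 4: Test statistic W = min(W+, W-) = 12.5.
Step 5: Ties in |d|, so use the tie-corrected normal approximation.
        E[W] = n(n+1)/4 = 7*8/4 = 14.
        Tie groups: |d|=5 (t=2), |d|=6 (t=2); sum(t^3 - t) = 12.
        Var[W] = n(n+1)(2n+1)/24 - sum(t^3-t)/48 = 840/24 - 12/48 = 34.75.
        z = (W - E[W]) / sqrt(Var[W]) = (12.5 - 14) / 5.8949 = -0.2545.
        Two-sided p = 2*Phi(z) = 0.799143.
Step 6: alpha = 0.05. fail to reject H0.

W+ = 15.5, W- = 12.5, W = min = 12.5, p = 0.799143, fail to reject H0.


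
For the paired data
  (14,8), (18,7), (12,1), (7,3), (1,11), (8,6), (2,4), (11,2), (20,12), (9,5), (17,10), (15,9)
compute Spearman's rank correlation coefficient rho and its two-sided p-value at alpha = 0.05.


Step 1: Rank x and y separately (midranks; no ties here).
rank(x): 14->8, 18->11, 12->7, 7->3, 1->1, 8->4, 2->2, 11->6, 20->12, 9->5, 17->10, 15->9
rank(y): 8->8, 7->7, 1->1, 3->3, 11->11, 6->6, 4->4, 2->2, 12->12, 5->5, 10->10, 9->9
Step 2: d_i = R_x(i) - R_y(i); compute d_i^2.
  (8-8)^2=0, (11-7)^2=16, (7-1)^2=36, (3-3)^2=0, (1-11)^2=100, (4-6)^2=4, (2-4)^2=4, (6-2)^2=16, (12-12)^2=0, (5-5)^2=0, (10-10)^2=0, (9-9)^2=0
sum(d^2) = 176.
Step 3: rho = 1 - 6*176 / (12*(12^2 - 1)) = 1 - 1056/1716 = 0.384615.
Step 4: Under H0, t = rho * sqrt((n-2)/(1-rho^2)) = 1.3176 ~ t(10).
Step 5: Two-sided p-value from the t-distribution with 10 df = 0.217020.
Step 6: alpha = 0.05. fail to reject H0.

rho = 0.3846, p = 0.217020, fail to reject H0 at alpha = 0.05.


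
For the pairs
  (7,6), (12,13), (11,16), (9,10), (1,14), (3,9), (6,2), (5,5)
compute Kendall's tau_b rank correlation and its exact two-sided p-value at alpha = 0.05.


Step 1: Enumerate the 28 unordered pairs (i,j) with i<j and classify each by sign(x_j-x_i) * sign(y_j-y_i).
  (1,2):dx=+5,dy=+7->C; (1,3):dx=+4,dy=+10->C; (1,4):dx=+2,dy=+4->C; (1,5):dx=-6,dy=+8->D
  (1,6):dx=-4,dy=+3->D; (1,7):dx=-1,dy=-4->C; (1,8):dx=-2,dy=-1->C; (2,3):dx=-1,dy=+3->D
  (2,4):dx=-3,dy=-3->C; (2,5):dx=-11,dy=+1->D; (2,6):dx=-9,dy=-4->C; (2,7):dx=-6,dy=-11->C
  (2,8):dx=-7,dy=-8->C; (3,4):dx=-2,dy=-6->C; (3,5):dx=-10,dy=-2->C; (3,6):dx=-8,dy=-7->C
  (3,7):dx=-5,dy=-14->C; (3,8):dx=-6,dy=-11->C; (4,5):dx=-8,dy=+4->D; (4,6):dx=-6,dy=-1->C
  (4,7):dx=-3,dy=-8->C; (4,8):dx=-4,dy=-5->C; (5,6):dx=+2,dy=-5->D; (5,7):dx=+5,dy=-12->D
  (5,8):dx=+4,dy=-9->D; (6,7):dx=+3,dy=-7->D; (6,8):dx=+2,dy=-4->D; (7,8):dx=-1,dy=+3->D
Step 2: C = 17, D = 11, total pairs = 28.
Step 3: tau = (C - D)/(n(n-1)/2) = (17 - 11)/28 = 0.214286.
Step 4: Exact two-sided p-value (enumerate n! = 40320 permutations of y under H0): p = 0.548413.
Step 5: alpha = 0.05. fail to reject H0.

tau_b = 0.2143 (C=17, D=11), p = 0.548413, fail to reject H0.


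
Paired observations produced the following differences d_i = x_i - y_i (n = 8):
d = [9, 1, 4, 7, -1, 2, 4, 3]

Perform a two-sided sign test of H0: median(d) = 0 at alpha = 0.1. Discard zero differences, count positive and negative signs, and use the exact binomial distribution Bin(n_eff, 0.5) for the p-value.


Step 1: Discard zero differences. Original n = 8; n_eff = number of nonzero differences = 8.
Nonzero differences (with sign): +9, +1, +4, +7, -1, +2, +4, +3
Step 2: Count signs: positive = 7, negative = 1.
Step 3: Under H0: P(positive) = 0.5, so the number of positives S ~ Bin(8, 0.5).
Step 4: Two-sided exact p-value = sum of Bin(8,0.5) probabilities at or below the observed probability = 0.070312.
Step 5: alpha = 0.1. reject H0.

n_eff = 8, pos = 7, neg = 1, p = 0.070312, reject H0.


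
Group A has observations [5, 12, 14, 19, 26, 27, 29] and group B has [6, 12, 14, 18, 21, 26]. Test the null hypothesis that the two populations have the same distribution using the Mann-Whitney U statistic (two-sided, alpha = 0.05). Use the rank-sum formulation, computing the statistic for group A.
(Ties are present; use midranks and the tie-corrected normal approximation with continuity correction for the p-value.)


Step 1: Combine and sort all 13 observations; assign midranks.
sorted (value, group): (5,X), (6,Y), (12,X), (12,Y), (14,X), (14,Y), (18,Y), (19,X), (21,Y), (26,X), (26,Y), (27,X), (29,X)
ranks: 5->1, 6->2, 12->3.5, 12->3.5, 14->5.5, 14->5.5, 18->7, 19->8, 21->9, 26->10.5, 26->10.5, 27->12, 29->13
Step 2: Rank sum for X: R1 = 1 + 3.5 + 5.5 + 8 + 10.5 + 12 + 13 = 53.5.
Step 3: U_X = R1 - n1(n1+1)/2 = 53.5 - 7*8/2 = 53.5 - 28 = 25.5.
       U_Y = n1*n2 - U_X = 42 - 25.5 = 16.5.
Step 4: Ties are present, so use the tie-corrected normal approximation (with continuity correction) for the p-value.
Step 5: p-value = 0.566104; compare to alpha = 0.05. fail to reject H0.

U_X = 25.5, p = 0.566104, fail to reject H0 at alpha = 0.05.


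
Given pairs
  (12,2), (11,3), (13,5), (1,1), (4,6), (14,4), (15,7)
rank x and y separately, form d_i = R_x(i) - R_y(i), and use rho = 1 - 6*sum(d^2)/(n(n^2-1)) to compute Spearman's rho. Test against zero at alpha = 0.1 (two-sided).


Step 1: Rank x and y separately (midranks; no ties here).
rank(x): 12->4, 11->3, 13->5, 1->1, 4->2, 14->6, 15->7
rank(y): 2->2, 3->3, 5->5, 1->1, 6->6, 4->4, 7->7
Step 2: d_i = R_x(i) - R_y(i); compute d_i^2.
  (4-2)^2=4, (3-3)^2=0, (5-5)^2=0, (1-1)^2=0, (2-6)^2=16, (6-4)^2=4, (7-7)^2=0
sum(d^2) = 24.
Step 3: rho = 1 - 6*24 / (7*(7^2 - 1)) = 1 - 144/336 = 0.571429.
Step 4: Under H0, t = rho * sqrt((n-2)/(1-rho^2)) = 1.5570 ~ t(5).
Step 5: Two-sided p-value from the t-distribution with 5 df = 0.180202.
Step 6: alpha = 0.1. fail to reject H0.

rho = 0.5714, p = 0.180202, fail to reject H0 at alpha = 0.1.


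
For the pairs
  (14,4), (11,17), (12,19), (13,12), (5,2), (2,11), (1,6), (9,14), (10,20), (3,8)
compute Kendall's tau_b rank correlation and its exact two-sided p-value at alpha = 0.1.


Step 1: Enumerate the 45 unordered pairs (i,j) with i<j and classify each by sign(x_j-x_i) * sign(y_j-y_i).
  (1,2):dx=-3,dy=+13->D; (1,3):dx=-2,dy=+15->D; (1,4):dx=-1,dy=+8->D; (1,5):dx=-9,dy=-2->C
  (1,6):dx=-12,dy=+7->D; (1,7):dx=-13,dy=+2->D; (1,8):dx=-5,dy=+10->D; (1,9):dx=-4,dy=+16->D
  (1,10):dx=-11,dy=+4->D; (2,3):dx=+1,dy=+2->C; (2,4):dx=+2,dy=-5->D; (2,5):dx=-6,dy=-15->C
  (2,6):dx=-9,dy=-6->C; (2,7):dx=-10,dy=-11->C; (2,8):dx=-2,dy=-3->C; (2,9):dx=-1,dy=+3->D
  (2,10):dx=-8,dy=-9->C; (3,4):dx=+1,dy=-7->D; (3,5):dx=-7,dy=-17->C; (3,6):dx=-10,dy=-8->C
  (3,7):dx=-11,dy=-13->C; (3,8):dx=-3,dy=-5->C; (3,9):dx=-2,dy=+1->D; (3,10):dx=-9,dy=-11->C
  (4,5):dx=-8,dy=-10->C; (4,6):dx=-11,dy=-1->C; (4,7):dx=-12,dy=-6->C; (4,8):dx=-4,dy=+2->D
  (4,9):dx=-3,dy=+8->D; (4,10):dx=-10,dy=-4->C; (5,6):dx=-3,dy=+9->D; (5,7):dx=-4,dy=+4->D
  (5,8):dx=+4,dy=+12->C; (5,9):dx=+5,dy=+18->C; (5,10):dx=-2,dy=+6->D; (6,7):dx=-1,dy=-5->C
  (6,8):dx=+7,dy=+3->C; (6,9):dx=+8,dy=+9->C; (6,10):dx=+1,dy=-3->D; (7,8):dx=+8,dy=+8->C
  (7,9):dx=+9,dy=+14->C; (7,10):dx=+2,dy=+2->C; (8,9):dx=+1,dy=+6->C; (8,10):dx=-6,dy=-6->C
  (9,10):dx=-7,dy=-12->C
Step 2: C = 27, D = 18, total pairs = 45.
Step 3: tau = (C - D)/(n(n-1)/2) = (27 - 18)/45 = 0.200000.
Step 4: Exact two-sided p-value (enumerate n! = 3628800 permutations of y under H0): p = 0.484313.
Step 5: alpha = 0.1. fail to reject H0.

tau_b = 0.2000 (C=27, D=18), p = 0.484313, fail to reject H0.


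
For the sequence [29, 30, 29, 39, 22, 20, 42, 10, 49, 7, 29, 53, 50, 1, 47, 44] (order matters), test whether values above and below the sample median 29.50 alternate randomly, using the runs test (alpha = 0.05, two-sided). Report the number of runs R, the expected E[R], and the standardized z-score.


Step 1: Compute median = 29.50; label A = above, B = below.
Labels in order: BABABBABABBAABAA  (n_A = 8, n_B = 8)
Step 2: Count runs R = 12.
Step 3: Under H0 (random ordering), E[R] = 2*n_A*n_B/(n_A+n_B) + 1 = 2*8*8/16 + 1 = 9.0000.
        Var[R] = 2*n_A*n_B*(2*n_A*n_B - n_A - n_B) / ((n_A+n_B)^2 * (n_A+n_B-1)) = 14336/3840 = 3.7333.
        SD[R] = 1.9322.
Step 4: Continuity-corrected z = (R - 0.5 - E[R]) / SD[R] = (12 - 0.5 - 9.0000) / 1.9322 = 1.2939.
Step 5: Two-sided p-value via normal approximation = 2*(1 - Phi(|z|)) = 0.195709.
Step 6: alpha = 0.05. fail to reject H0.

R = 12, z = 1.2939, p = 0.195709, fail to reject H0.


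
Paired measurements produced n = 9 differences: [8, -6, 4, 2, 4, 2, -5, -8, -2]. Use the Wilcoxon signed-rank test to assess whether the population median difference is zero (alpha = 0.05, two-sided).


Step 1: Drop any zero differences (none here) and take |d_i|.
|d| = [8, 6, 4, 2, 4, 2, 5, 8, 2]
Step 2: Midrank |d_i| (ties get averaged ranks).
ranks: |8|->8.5, |6|->7, |4|->4.5, |2|->2, |4|->4.5, |2|->2, |5|->6, |8|->8.5, |2|->2
Step 3: Attach original signs; sum ranks with positive sign and with negative sign.
W+ = 8.5 + 4.5 + 2 + 4.5 + 2 = 21.5
W- = 7 + 6 + 8.5 + 2 = 23.5
(Check: W+ + W- = 45 should equal n(n+1)/2 = 45.)
Step 4: Test statistic W = min(W+, W-) = 21.5.
Step 5: Ties in |d|, so use the tie-corrected normal approximation.
        E[W] = n(n+1)/4 = 9*10/4 = 22.5.
        Tie groups: |d|=2 (t=3), |d|=4 (t=2), |d|=8 (t=2); sum(t^3 - t) = 36.
        Var[W] = n(n+1)(2n+1)/24 - sum(t^3-t)/48 = 1710/24 - 36/48 = 70.5.
        z = (W - E[W]) / sqrt(Var[W]) = (21.5 - 22.5) / 8.3964 = -0.1191.
        Two-sided p = 2*Phi(z) = 0.905198.
Step 6: alpha = 0.05. fail to reject H0.

W+ = 21.5, W- = 23.5, W = min = 21.5, p = 0.905198, fail to reject H0.


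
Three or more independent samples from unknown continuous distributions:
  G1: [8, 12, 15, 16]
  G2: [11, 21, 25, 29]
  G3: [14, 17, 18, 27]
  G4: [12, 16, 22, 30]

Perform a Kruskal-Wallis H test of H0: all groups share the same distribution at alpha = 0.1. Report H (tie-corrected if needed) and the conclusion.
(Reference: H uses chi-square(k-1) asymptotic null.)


Step 1: Combine all N = 16 observations and assign midranks.
sorted (value, group, rank): (8,G1,1), (11,G2,2), (12,G1,3.5), (12,G4,3.5), (14,G3,5), (15,G1,6), (16,G1,7.5), (16,G4,7.5), (17,G3,9), (18,G3,10), (21,G2,11), (22,G4,12), (25,G2,13), (27,G3,14), (29,G2,15), (30,G4,16)
Step 2: Sum ranks within each group.
R_1 = 18 (n_1 = 4)
R_2 = 41 (n_2 = 4)
R_3 = 38 (n_3 = 4)
R_4 = 39 (n_4 = 4)
Step 3: H = 12/(N(N+1)) * sum(R_i^2/n_i) - 3(N+1)
     = 12/(16*17) * (18^2/4 + 41^2/4 + 38^2/4 + 39^2/4) - 3*17
     = 0.044118 * 1242.5 - 51
     = 3.816176.
Step 4: Ties present; correction factor C = 1 - 12/(16^3 - 16) = 0.997059. Corrected H = 3.816176 / 0.997059 = 3.827434.
Step 5: Under H0, H ~ chi^2(3); p-value = 0.280711.
Step 6: alpha = 0.1. fail to reject H0.

H = 3.8274, df = 3, p = 0.280711, fail to reject H0.


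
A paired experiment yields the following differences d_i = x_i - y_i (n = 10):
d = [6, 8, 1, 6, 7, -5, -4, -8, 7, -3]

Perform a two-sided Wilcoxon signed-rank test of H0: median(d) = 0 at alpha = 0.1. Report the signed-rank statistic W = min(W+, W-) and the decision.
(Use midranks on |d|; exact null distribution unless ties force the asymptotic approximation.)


Step 1: Drop any zero differences (none here) and take |d_i|.
|d| = [6, 8, 1, 6, 7, 5, 4, 8, 7, 3]
Step 2: Midrank |d_i| (ties get averaged ranks).
ranks: |6|->5.5, |8|->9.5, |1|->1, |6|->5.5, |7|->7.5, |5|->4, |4|->3, |8|->9.5, |7|->7.5, |3|->2
Step 3: Attach original signs; sum ranks with positive sign and with negative sign.
W+ = 5.5 + 9.5 + 1 + 5.5 + 7.5 + 7.5 = 36.5
W- = 4 + 3 + 9.5 + 2 = 18.5
(Check: W+ + W- = 55 should equal n(n+1)/2 = 55.)
Step 4: Test statistic W = min(W+, W-) = 18.5.
Step 5: Ties in |d|, so use the tie-corrected normal approximation.
        E[W] = n(n+1)/4 = 10*11/4 = 27.5.
        Tie groups: |d|=6 (t=2), |d|=7 (t=2), |d|=8 (t=2); sum(t^3 - t) = 18.
        Var[W] = n(n+1)(2n+1)/24 - sum(t^3-t)/48 = 2310/24 - 18/48 = 95.875.
        z = (W - E[W]) / sqrt(Var[W]) = (18.5 - 27.5) / 9.7916 = -0.9192.
        Two-sided p = 2*Phi(z) = 0.358013.
Step 6: alpha = 0.1. fail to reject H0.

W+ = 36.5, W- = 18.5, W = min = 18.5, p = 0.358013, fail to reject H0.


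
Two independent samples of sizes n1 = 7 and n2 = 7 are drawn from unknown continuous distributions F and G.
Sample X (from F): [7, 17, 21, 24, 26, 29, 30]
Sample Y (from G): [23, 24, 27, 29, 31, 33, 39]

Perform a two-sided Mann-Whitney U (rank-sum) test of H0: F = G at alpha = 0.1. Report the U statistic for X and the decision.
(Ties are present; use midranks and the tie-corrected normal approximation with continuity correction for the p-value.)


Step 1: Combine and sort all 14 observations; assign midranks.
sorted (value, group): (7,X), (17,X), (21,X), (23,Y), (24,X), (24,Y), (26,X), (27,Y), (29,X), (29,Y), (30,X), (31,Y), (33,Y), (39,Y)
ranks: 7->1, 17->2, 21->3, 23->4, 24->5.5, 24->5.5, 26->7, 27->8, 29->9.5, 29->9.5, 30->11, 31->12, 33->13, 39->14
Step 2: Rank sum for X: R1 = 1 + 2 + 3 + 5.5 + 7 + 9.5 + 11 = 39.
Step 3: U_X = R1 - n1(n1+1)/2 = 39 - 7*8/2 = 39 - 28 = 11.
       U_Y = n1*n2 - U_X = 49 - 11 = 38.
Step 4: Ties are present, so use the tie-corrected normal approximation (with continuity correction) for the p-value.
Step 5: p-value = 0.095964; compare to alpha = 0.1. reject H0.

U_X = 11, p = 0.095964, reject H0 at alpha = 0.1.


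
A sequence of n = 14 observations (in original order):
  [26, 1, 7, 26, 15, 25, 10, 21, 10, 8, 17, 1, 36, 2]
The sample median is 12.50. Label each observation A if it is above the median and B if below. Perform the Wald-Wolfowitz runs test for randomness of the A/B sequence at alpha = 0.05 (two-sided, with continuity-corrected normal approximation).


Step 1: Compute median = 12.50; label A = above, B = below.
Labels in order: ABBAAABABBABAB  (n_A = 7, n_B = 7)
Step 2: Count runs R = 10.
Step 3: Under H0 (random ordering), E[R] = 2*n_A*n_B/(n_A+n_B) + 1 = 2*7*7/14 + 1 = 8.0000.
        Var[R] = 2*n_A*n_B*(2*n_A*n_B - n_A - n_B) / ((n_A+n_B)^2 * (n_A+n_B-1)) = 8232/2548 = 3.2308.
        SD[R] = 1.7974.
Step 4: Continuity-corrected z = (R - 0.5 - E[R]) / SD[R] = (10 - 0.5 - 8.0000) / 1.7974 = 0.8345.
Step 5: Two-sided p-value via normal approximation = 2*(1 - Phi(|z|)) = 0.403986.
Step 6: alpha = 0.05. fail to reject H0.

R = 10, z = 0.8345, p = 0.403986, fail to reject H0.
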